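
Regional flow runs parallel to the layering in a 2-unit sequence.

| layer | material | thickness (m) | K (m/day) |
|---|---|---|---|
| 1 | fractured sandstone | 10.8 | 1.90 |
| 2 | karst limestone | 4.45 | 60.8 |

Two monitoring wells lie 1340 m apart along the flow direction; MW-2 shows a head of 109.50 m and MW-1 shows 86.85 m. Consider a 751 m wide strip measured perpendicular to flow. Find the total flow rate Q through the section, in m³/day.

3700

Flow is parallel to layering, so each bed carries its own Darcy discharge and the transmissivities add.
Σ(K_i·b_i) = 1.90×10.8 + 60.8×4.45 = 291.1 m²/day.
Hydraulic gradient i = (109.50 − 86.85) / 1340 = 22.65 / 1340 = 0.01690.
Q = Σ(K_i·b_i) · W · i = 291.1 × 751 × 0.01690 = 3695 m³/day.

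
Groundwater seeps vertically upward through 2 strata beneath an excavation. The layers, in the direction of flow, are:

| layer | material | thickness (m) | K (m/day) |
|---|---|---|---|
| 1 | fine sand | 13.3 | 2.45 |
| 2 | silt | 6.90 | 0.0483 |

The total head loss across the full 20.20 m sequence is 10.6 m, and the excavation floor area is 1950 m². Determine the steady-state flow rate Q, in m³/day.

139

Flow is perpendicular to layering, so the layers act in series and the equivalent K is the thickness-weighted harmonic mean.
Total thickness L = 13.3 + 6.90 = 20.20 m.
Σ(b_i/K_i) = 13.3/2.45 + 6.90/0.0483 = 148.3 d.
K_eq = L / Σ(b_i/K_i) = 20.20 / 148.3 = 0.1362 m/day.
Q = K_eq · A · (Δh/L) = 0.1362 × 1950 × (10.6/20.20) = 139.4 m³/day.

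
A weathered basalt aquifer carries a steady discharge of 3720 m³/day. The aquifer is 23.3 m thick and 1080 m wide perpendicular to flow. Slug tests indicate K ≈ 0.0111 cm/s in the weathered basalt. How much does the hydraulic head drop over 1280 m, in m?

Convert K: 0.0111 cm/s × 864 = 9.590 m/day.
Cross-sectional area A = 1080 × 23.3 = 25164 m².
From Q = K·A·i, i = Q / (K·A) = 3720 / (9.590 × 25164) = 0.01541.
Head loss Δh = i · L = 0.01541 × 1280 = 19.73 m.

19.7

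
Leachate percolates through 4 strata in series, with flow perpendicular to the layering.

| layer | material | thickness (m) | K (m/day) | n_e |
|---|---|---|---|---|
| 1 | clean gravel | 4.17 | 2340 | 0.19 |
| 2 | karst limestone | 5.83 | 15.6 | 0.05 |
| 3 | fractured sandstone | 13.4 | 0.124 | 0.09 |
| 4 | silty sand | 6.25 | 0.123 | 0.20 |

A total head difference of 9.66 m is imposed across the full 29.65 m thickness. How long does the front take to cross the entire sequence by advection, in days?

58.4

With flow normal to the layers, continuity requires the same specific discharge q through every layer.
Σ(b_i/K_i) = 4.17/2340 + 5.83/15.6 + 13.4/0.124 + 6.25/0.123 = 159.3 d.
q = Δh / Σ(b_i/K_i) = 9.66 / 159.3 = 0.06066 m/day.
In each layer the seepage velocity is v_i = q/n_i, so the layer transit time is t_i = b_i·n_i / q:
  layer 1 (clean gravel): t_1 = 4.17 × 0.19 / 0.06066 = 13.06 d
  layer 2 (karst limestone): t_2 = 5.83 × 0.05 / 0.06066 = 4.806 d
  layer 3 (fractured sandstone): t_3 = 13.4 × 0.09 / 0.06066 = 19.88 d
  layer 4 (silty sand): t_4 = 6.25 × 0.20 / 0.06066 = 20.61 d
Total t = Σ t_i = 58.36 days.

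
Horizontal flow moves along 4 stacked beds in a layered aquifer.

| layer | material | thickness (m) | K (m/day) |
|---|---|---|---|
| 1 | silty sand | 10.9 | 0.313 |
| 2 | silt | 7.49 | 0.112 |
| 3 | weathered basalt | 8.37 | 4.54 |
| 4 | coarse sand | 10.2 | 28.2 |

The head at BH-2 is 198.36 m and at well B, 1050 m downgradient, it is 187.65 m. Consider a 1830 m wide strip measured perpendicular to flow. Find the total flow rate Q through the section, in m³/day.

Flow is parallel to layering, so each bed carries its own Darcy discharge and the transmissivities add.
Σ(K_i·b_i) = 0.313×10.9 + 0.112×7.49 + 4.54×8.37 + 28.2×10.2 = 329.9 m²/day.
Hydraulic gradient i = (198.36 − 187.65) / 1050 = 10.71 / 1050 = 0.01020.
Q = Σ(K_i·b_i) · W · i = 329.9 × 1830 × 0.01020 = 6158 m³/day.

6160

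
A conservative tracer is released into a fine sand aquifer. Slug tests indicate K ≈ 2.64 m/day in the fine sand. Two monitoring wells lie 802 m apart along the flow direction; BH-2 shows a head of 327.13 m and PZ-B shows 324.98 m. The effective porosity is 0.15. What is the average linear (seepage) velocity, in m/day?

Hydraulic gradient i = (327.13 − 324.98) / 802 = 2.15 / 802 = 0.002681.
Darcy flux q = K · i = 2.640 × 0.002681 = 0.007077 m/day.
Seepage velocity v = q / n_e = 0.007077 / 0.15 = 0.04718 m/day.

0.0472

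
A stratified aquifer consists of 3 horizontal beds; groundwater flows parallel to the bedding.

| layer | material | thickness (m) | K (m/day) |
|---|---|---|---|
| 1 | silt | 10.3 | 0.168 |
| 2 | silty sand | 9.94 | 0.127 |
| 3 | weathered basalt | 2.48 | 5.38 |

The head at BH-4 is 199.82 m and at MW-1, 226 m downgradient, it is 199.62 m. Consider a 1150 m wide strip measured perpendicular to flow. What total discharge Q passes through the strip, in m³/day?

16.6

Flow is parallel to layering, so each bed carries its own Darcy discharge and the transmissivities add.
Σ(K_i·b_i) = 0.168×10.3 + 0.127×9.94 + 5.38×2.48 = 16.34 m²/day.
Hydraulic gradient i = (199.82 − 199.62) / 226 = 0.2 / 226 = 0.0008850.
Q = Σ(K_i·b_i) · W · i = 16.34 × 1150 × 0.0008850 = 16.62 m³/day.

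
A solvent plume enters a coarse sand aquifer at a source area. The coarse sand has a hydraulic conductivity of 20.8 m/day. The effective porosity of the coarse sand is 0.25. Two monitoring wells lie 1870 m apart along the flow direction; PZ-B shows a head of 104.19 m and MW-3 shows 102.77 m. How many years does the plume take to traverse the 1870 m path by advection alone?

Hydraulic gradient i = (104.19 − 102.77) / 1870 = 1.42 / 1870 = 0.0007594.
Darcy flux q = K · i = 20.80 × 0.0007594 = 0.01579 m/day.
Seepage velocity v = q / n_e = 0.01579 / 0.25 = 0.06318 m/day.
Travel time t = L / v = 1870 / 0.06318 = 29599 days = 81.04 years.

81.0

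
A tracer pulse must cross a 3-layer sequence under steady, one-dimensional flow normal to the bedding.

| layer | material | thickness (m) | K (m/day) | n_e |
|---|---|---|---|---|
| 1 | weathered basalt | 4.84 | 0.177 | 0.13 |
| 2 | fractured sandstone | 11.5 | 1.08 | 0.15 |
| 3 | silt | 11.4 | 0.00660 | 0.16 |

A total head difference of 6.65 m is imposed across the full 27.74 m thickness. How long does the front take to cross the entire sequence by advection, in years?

3.04

With flow normal to the layers, continuity requires the same specific discharge q through every layer.
Σ(b_i/K_i) = 4.84/0.177 + 11.5/1.08 + 11.4/0.00660 = 1765 d.
q = Δh / Σ(b_i/K_i) = 6.65 / 1765 = 0.003767 m/day.
In each layer the seepage velocity is v_i = q/n_i, so the layer transit time is t_i = b_i·n_i / q:
  layer 1 (weathered basalt): t_1 = 4.84 × 0.13 / 0.003767 = 167.0 d
  layer 2 (fractured sandstone): t_2 = 11.5 × 0.15 / 0.003767 = 457.9 d
  layer 3 (silt): t_3 = 11.4 × 0.16 / 0.003767 = 484.2 d
Total t = Σ t_i = 1109 days = 3.037 years.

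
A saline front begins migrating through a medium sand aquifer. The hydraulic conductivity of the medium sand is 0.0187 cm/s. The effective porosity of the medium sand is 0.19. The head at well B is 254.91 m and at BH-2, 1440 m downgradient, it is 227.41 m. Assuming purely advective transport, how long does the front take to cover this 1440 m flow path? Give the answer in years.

Convert K: 0.0187 cm/s × 864 = 16.16 m/day.
Hydraulic gradient i = (254.91 − 227.41) / 1440 = 27.5 / 1440 = 0.01910.
Darcy flux q = K · i = 16.16 × 0.01910 = 0.3086 m/day.
Seepage velocity v = q / n_e = 0.3086 / 0.19 = 1.624 m/day.
Travel time t = L / v = 1440 / 1.624 = 886.7 days = 2.428 years.

2.43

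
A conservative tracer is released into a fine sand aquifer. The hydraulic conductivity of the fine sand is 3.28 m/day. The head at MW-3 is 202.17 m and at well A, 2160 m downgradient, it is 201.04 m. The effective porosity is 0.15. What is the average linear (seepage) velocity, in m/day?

Hydraulic gradient i = (202.17 − 201.04) / 2160 = 1.13 / 2160 = 0.0005231.
Darcy flux q = K · i = 3.280 × 0.0005231 = 0.001716 m/day.
Seepage velocity v = q / n_e = 0.001716 / 0.15 = 0.01144 m/day.

0.0114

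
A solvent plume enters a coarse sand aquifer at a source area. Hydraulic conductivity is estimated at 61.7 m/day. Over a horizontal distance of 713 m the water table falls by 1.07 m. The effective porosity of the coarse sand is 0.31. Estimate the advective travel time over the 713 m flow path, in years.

6.54

Hydraulic gradient i = Δh / L = 1.07 / 713 = 0.001501.
Darcy flux q = K · i = 61.70 × 0.001501 = 0.09259 m/day.
Seepage velocity v = q / n_e = 0.09259 / 0.31 = 0.2987 m/day.
Travel time t = L / v = 713 / 0.2987 = 2387 days = 6.536 years.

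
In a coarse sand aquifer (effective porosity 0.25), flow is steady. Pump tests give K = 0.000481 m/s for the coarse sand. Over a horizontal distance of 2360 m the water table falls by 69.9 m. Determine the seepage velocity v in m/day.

4.92

Convert K: 0.000481 m/s × 86400 = 41.56 m/day.
Hydraulic gradient i = Δh / L = 69.9 / 2360 = 0.02962.
Darcy flux q = K · i = 41.56 × 0.02962 = 1.231 m/day.
Seepage velocity v = q / n_e = 1.231 / 0.25 = 4.924 m/day.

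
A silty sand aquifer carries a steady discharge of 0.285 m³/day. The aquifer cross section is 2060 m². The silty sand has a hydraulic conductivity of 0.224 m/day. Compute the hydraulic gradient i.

0.000618

From Q = K·A·i, i = Q / (K·A) = 0.285 / (0.2240 × 2060) = 0.0006176.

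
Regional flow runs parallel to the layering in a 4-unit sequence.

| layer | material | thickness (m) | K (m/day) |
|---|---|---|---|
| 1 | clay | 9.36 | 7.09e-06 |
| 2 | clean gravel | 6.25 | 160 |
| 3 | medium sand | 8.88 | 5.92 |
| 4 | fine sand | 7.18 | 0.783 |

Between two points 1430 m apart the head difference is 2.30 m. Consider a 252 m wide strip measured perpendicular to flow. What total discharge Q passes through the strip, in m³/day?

Flow is parallel to layering, so each bed carries its own Darcy discharge and the transmissivities add.
Σ(K_i·b_i) = 7.09e-06×9.36 + 160×6.25 + 5.92×8.88 + 0.783×7.18 = 1058 m²/day.
Hydraulic gradient i = Δh / L = 2.30 / 1430 = 0.001608.
Q = Σ(K_i·b_i) · W · i = 1058 × 252 × 0.001608 = 428.9 m³/day.

429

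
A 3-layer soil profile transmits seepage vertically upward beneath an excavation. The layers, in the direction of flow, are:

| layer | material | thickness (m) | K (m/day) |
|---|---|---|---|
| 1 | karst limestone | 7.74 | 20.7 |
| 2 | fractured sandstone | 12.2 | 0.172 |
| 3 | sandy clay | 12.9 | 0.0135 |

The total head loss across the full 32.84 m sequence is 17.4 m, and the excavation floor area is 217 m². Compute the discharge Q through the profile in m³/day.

Flow is perpendicular to layering, so the layers act in series and the equivalent K is the thickness-weighted harmonic mean.
Total thickness L = 7.74 + 12.2 + 12.9 = 32.84 m.
Σ(b_i/K_i) = 7.74/20.7 + 12.2/0.172 + 12.9/0.0135 = 1027 d.
K_eq = L / Σ(b_i/K_i) = 32.84 / 1027 = 0.03198 m/day.
Q = K_eq · A · (Δh/L) = 0.03198 × 217 × (17.4/32.84) = 3.677 m³/day.

3.68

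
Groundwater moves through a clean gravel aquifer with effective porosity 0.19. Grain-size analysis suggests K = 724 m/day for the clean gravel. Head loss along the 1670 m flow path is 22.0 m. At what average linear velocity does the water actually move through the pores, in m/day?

Hydraulic gradient i = Δh / L = 22.0 / 1670 = 0.01317.
Darcy flux q = K · i = 724.0 × 0.01317 = 9.538 m/day.
Seepage velocity v = q / n_e = 9.538 / 0.19 = 50.20 m/day.

50.2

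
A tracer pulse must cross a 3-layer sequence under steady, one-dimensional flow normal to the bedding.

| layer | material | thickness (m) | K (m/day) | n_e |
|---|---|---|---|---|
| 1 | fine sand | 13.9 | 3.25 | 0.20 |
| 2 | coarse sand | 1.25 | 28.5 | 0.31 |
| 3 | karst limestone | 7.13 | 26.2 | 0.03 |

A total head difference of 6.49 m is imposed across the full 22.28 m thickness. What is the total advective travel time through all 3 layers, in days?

2.39

With flow normal to the layers, continuity requires the same specific discharge q through every layer.
Σ(b_i/K_i) = 13.9/3.25 + 1.25/28.5 + 7.13/26.2 = 4.593 d.
q = Δh / Σ(b_i/K_i) = 6.49 / 4.593 = 1.413 m/day.
In each layer the seepage velocity is v_i = q/n_i, so the layer transit time is t_i = b_i·n_i / q:
  layer 1 (fine sand): t_1 = 13.9 × 0.20 / 1.413 = 1.967 d
  layer 2 (coarse sand): t_2 = 1.25 × 0.31 / 1.413 = 0.2742 d
  layer 3 (karst limestone): t_3 = 7.13 × 0.03 / 1.413 = 0.1514 d
Total t = Σ t_i = 2.393 days.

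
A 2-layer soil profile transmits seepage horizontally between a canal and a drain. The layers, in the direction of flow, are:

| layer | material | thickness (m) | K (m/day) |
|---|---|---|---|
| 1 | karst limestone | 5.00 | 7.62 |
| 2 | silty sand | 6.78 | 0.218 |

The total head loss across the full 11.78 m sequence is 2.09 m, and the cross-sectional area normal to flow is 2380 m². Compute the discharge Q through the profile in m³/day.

157

Flow is perpendicular to layering, so the layers act in series and the equivalent K is the thickness-weighted harmonic mean.
Total thickness L = 5.00 + 6.78 = 11.78 m.
Σ(b_i/K_i) = 5.00/7.62 + 6.78/0.218 = 31.76 d.
K_eq = L / Σ(b_i/K_i) = 11.78 / 31.76 = 0.3709 m/day.
Q = K_eq · A · (Δh/L) = 0.3709 × 2380 × (2.09/11.78) = 156.6 m³/day.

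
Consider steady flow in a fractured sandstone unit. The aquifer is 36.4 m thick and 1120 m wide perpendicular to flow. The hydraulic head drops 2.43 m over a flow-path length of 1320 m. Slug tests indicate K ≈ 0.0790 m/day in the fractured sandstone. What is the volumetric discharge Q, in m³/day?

Cross-sectional area A = 1120 × 36.4 = 40768 m².
Hydraulic gradient i = Δh / L = 2.43 / 1320 = 0.001841.
Darcy's law: Q = K · A · i = 0.07900 × 40768 × 0.001841 = 5.929 m³/day.

5.93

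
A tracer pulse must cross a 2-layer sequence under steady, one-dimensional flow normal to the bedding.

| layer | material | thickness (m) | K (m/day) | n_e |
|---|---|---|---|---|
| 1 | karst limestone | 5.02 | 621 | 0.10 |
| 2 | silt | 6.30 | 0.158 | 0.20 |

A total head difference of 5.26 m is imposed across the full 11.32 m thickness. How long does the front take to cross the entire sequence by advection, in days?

13.4

With flow normal to the layers, continuity requires the same specific discharge q through every layer.
Σ(b_i/K_i) = 5.02/621 + 6.30/0.158 = 39.88 d.
q = Δh / Σ(b_i/K_i) = 5.26 / 39.88 = 0.1319 m/day.
In each layer the seepage velocity is v_i = q/n_i, so the layer transit time is t_i = b_i·n_i / q:
  layer 1 (karst limestone): t_1 = 5.02 × 0.10 / 0.1319 = 3.806 d
  layer 2 (silt): t_2 = 6.30 × 0.20 / 0.1319 = 9.553 d
Total t = Σ t_i = 13.36 days.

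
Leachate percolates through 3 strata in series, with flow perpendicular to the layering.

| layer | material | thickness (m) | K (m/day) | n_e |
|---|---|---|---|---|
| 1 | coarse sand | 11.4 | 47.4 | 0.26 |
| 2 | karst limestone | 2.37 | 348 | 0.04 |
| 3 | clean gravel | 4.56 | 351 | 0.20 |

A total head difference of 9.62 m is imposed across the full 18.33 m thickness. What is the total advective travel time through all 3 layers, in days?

With flow normal to the layers, continuity requires the same specific discharge q through every layer.
Σ(b_i/K_i) = 11.4/47.4 + 2.37/348 + 4.56/351 = 0.2603 d.
q = Δh / Σ(b_i/K_i) = 9.62 / 0.2603 = 36.96 m/day.
In each layer the seepage velocity is v_i = q/n_i, so the layer transit time is t_i = b_i·n_i / q:
  layer 1 (coarse sand): t_1 = 11.4 × 0.26 / 36.96 = 0.08020 d
  layer 2 (karst limestone): t_2 = 2.37 × 0.04 / 36.96 = 0.002565 d
  layer 3 (clean gravel): t_3 = 4.56 × 0.20 / 36.96 = 0.02468 d
Total t = Σ t_i = 0.1074 days.

0.107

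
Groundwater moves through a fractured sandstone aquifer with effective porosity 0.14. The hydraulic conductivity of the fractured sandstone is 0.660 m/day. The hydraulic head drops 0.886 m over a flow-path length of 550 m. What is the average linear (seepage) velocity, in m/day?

Hydraulic gradient i = Δh / L = 0.886 / 550 = 0.001611.
Darcy flux q = K · i = 0.6600 × 0.001611 = 0.001063 m/day.
Seepage velocity v = q / n_e = 0.001063 / 0.14 = 0.007594 m/day.

0.00759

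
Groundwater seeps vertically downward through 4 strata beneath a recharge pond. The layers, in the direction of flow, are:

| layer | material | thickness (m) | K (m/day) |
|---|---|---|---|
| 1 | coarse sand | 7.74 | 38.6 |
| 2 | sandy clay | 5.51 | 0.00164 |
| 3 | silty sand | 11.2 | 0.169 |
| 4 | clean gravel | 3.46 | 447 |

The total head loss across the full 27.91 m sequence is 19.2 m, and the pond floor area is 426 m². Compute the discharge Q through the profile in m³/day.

Flow is perpendicular to layering, so the layers act in series and the equivalent K is the thickness-weighted harmonic mean.
Total thickness L = 7.74 + 5.51 + 11.2 + 3.46 = 27.91 m.
Σ(b_i/K_i) = 7.74/38.6 + 5.51/0.00164 + 11.2/0.169 + 3.46/447 = 3426 d.
K_eq = L / Σ(b_i/K_i) = 27.91 / 3426 = 0.008146 m/day.
Q = K_eq · A · (Δh/L) = 0.008146 × 426 × (19.2/27.91) = 2.387 m³/day.

2.39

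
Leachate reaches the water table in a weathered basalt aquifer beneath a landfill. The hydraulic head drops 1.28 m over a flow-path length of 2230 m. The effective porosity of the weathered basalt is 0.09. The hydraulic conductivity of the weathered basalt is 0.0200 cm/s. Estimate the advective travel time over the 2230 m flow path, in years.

55.4

Convert K: 0.0200 cm/s × 864 = 17.28 m/day.
Hydraulic gradient i = Δh / L = 1.28 / 2230 = 0.0005740.
Darcy flux q = K · i = 17.28 × 0.0005740 = 0.009919 m/day.
Seepage velocity v = q / n_e = 0.009919 / 0.09 = 0.1102 m/day.
Travel time t = L / v = 2230 / 0.1102 = 20235 days = 55.40 years.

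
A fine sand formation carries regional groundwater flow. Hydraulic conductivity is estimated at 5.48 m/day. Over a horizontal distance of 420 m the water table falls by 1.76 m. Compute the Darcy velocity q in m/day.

Hydraulic gradient i = Δh / L = 1.76 / 420 = 0.004190.
Specific discharge q = K · i = 5.480 × 0.004190 = 0.02296 m/day.

0.0230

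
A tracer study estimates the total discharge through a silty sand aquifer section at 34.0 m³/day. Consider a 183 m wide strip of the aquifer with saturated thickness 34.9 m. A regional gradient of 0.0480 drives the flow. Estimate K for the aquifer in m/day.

0.111

Cross-sectional area A = 183 × 34.9 = 6387 m².
Hydraulic gradient i = 0.0480.
From Q = K·A·i, K = Q / (A·i) = 34.0 / (6387 × 0.04800) = 0.1109 m/day.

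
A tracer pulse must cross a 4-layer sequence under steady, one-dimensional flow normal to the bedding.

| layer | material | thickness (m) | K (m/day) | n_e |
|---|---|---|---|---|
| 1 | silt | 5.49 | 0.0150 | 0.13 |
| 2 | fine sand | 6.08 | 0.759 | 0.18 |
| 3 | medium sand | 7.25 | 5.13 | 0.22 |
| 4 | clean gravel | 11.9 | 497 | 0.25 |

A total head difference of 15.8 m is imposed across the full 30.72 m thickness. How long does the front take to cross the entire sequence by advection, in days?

152

With flow normal to the layers, continuity requires the same specific discharge q through every layer.
Σ(b_i/K_i) = 5.49/0.0150 + 6.08/0.759 + 7.25/5.13 + 11.9/497 = 375.4 d.
q = Δh / Σ(b_i/K_i) = 15.8 / 375.4 = 0.04208 m/day.
In each layer the seepage velocity is v_i = q/n_i, so the layer transit time is t_i = b_i·n_i / q:
  layer 1 (silt): t_1 = 5.49 × 0.13 / 0.04208 = 16.96 d
  layer 2 (fine sand): t_2 = 6.08 × 0.18 / 0.04208 = 26.01 d
  layer 3 (medium sand): t_3 = 7.25 × 0.22 / 0.04208 = 37.90 d
  layer 4 (clean gravel): t_4 = 11.9 × 0.25 / 0.04208 = 70.69 d
Total t = Σ t_i = 151.6 days.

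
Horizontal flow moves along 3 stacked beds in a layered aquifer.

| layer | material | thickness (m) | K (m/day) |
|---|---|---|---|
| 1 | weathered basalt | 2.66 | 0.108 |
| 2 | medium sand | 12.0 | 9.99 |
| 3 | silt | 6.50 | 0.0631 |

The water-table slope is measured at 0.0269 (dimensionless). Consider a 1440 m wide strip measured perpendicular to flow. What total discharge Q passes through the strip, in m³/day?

Flow is parallel to layering, so each bed carries its own Darcy discharge and the transmissivities add.
Σ(K_i·b_i) = 0.108×2.66 + 9.99×12.0 + 0.0631×6.50 = 120.6 m²/day.
Hydraulic gradient i = 0.0269.
Q = Σ(K_i·b_i) · W · i = 120.6 × 1440 × 0.02690 = 4671 m³/day.

4670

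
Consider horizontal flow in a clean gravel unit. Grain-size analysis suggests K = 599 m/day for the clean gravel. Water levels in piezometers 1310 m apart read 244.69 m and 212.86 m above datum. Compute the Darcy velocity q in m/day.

14.6

Hydraulic gradient i = (244.69 − 212.86) / 1310 = 31.83 / 1310 = 0.02430.
Specific discharge q = K · i = 599.0 × 0.02430 = 14.55 m/day.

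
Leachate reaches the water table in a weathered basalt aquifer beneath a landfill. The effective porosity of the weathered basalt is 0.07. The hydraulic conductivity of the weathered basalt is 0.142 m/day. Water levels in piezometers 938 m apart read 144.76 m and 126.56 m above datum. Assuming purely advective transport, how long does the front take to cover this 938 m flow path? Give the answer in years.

Hydraulic gradient i = (144.76 − 126.56) / 938 = 18.2 / 938 = 0.01940.
Darcy flux q = K · i = 0.1420 × 0.01940 = 0.002755 m/day.
Seepage velocity v = q / n_e = 0.002755 / 0.07 = 0.03936 m/day.
Travel time t = L / v = 938 / 0.03936 = 23831 days = 65.25 years.

65.2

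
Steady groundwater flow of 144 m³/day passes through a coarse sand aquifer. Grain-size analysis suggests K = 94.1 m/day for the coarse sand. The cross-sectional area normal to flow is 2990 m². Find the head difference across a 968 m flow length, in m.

0.495

From Q = K·A·i, i = Q / (K·A) = 144 / (94.10 × 2990) = 0.0005118.
Head loss Δh = i · L = 0.0005118 × 968 = 0.4954 m.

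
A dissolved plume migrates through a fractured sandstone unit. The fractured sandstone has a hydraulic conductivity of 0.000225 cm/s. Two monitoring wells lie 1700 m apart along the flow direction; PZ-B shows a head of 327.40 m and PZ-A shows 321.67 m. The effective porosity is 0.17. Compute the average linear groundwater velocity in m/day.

Convert K: 0.000225 cm/s × 864 = 0.1944 m/day.
Hydraulic gradient i = (327.40 − 321.67) / 1700 = 5.73 / 1700 = 0.003371.
Darcy flux q = K · i = 0.1944 × 0.003371 = 0.0006552 m/day.
Seepage velocity v = q / n_e = 0.0006552 / 0.17 = 0.003854 m/day.

0.00385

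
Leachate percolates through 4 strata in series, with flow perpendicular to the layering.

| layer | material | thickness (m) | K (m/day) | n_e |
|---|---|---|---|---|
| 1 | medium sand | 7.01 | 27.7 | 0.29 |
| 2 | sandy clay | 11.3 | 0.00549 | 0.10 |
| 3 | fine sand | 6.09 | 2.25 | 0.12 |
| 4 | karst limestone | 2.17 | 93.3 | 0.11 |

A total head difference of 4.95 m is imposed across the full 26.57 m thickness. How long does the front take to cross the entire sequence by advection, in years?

With flow normal to the layers, continuity requires the same specific discharge q through every layer.
Σ(b_i/K_i) = 7.01/27.7 + 11.3/0.00549 + 6.09/2.25 + 2.17/93.3 = 2061 d.
q = Δh / Σ(b_i/K_i) = 4.95 / 2061 = 0.002401 m/day.
In each layer the seepage velocity is v_i = q/n_i, so the layer transit time is t_i = b_i·n_i / q:
  layer 1 (medium sand): t_1 = 7.01 × 0.29 / 0.002401 = 846.5 d
  layer 2 (sandy clay): t_2 = 11.3 × 0.10 / 0.002401 = 470.6 d
  layer 3 (fine sand): t_3 = 6.09 × 0.12 / 0.002401 = 304.3 d
  layer 4 (karst limestone): t_4 = 2.17 × 0.11 / 0.002401 = 99.40 d
Total t = Σ t_i = 1721 days = 4.711 years.

4.71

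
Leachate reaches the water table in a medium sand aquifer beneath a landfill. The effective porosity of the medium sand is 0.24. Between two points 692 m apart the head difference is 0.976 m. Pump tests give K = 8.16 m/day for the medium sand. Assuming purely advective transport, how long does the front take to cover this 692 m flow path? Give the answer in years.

39.5

Hydraulic gradient i = Δh / L = 0.976 / 692 = 0.001410.
Darcy flux q = K · i = 8.160 × 0.001410 = 0.01151 m/day.
Seepage velocity v = q / n_e = 0.01151 / 0.24 = 0.04795 m/day.
Travel time t = L / v = 692 / 0.04795 = 14431 days = 39.51 years.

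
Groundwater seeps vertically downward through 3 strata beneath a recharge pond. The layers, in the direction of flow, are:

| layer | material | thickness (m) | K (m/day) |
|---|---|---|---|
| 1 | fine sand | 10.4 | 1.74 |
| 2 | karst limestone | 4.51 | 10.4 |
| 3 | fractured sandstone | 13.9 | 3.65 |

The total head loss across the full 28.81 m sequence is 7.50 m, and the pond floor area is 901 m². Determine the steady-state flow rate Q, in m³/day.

Flow is perpendicular to layering, so the layers act in series and the equivalent K is the thickness-weighted harmonic mean.
Total thickness L = 10.4 + 4.51 + 13.9 = 28.81 m.
Σ(b_i/K_i) = 10.4/1.74 + 4.51/10.4 + 13.9/3.65 = 10.22 d.
K_eq = L / Σ(b_i/K_i) = 28.81 / 10.22 = 2.819 m/day.
Q = K_eq · A · (Δh/L) = 2.819 × 901 × (7.50/28.81) = 661.3 m³/day.

661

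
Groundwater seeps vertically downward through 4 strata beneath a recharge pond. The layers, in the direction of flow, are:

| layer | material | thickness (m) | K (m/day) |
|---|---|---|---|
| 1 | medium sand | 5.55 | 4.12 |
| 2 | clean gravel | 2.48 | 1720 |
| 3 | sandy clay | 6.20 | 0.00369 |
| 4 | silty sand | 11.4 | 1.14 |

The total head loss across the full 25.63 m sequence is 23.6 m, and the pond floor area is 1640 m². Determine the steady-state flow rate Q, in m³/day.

Flow is perpendicular to layering, so the layers act in series and the equivalent K is the thickness-weighted harmonic mean.
Total thickness L = 5.55 + 2.48 + 6.20 + 11.4 = 25.63 m.
Σ(b_i/K_i) = 5.55/4.12 + 2.48/1720 + 6.20/0.00369 + 11.4/1.14 = 1692 d.
K_eq = L / Σ(b_i/K_i) = 25.63 / 1692 = 0.01515 m/day.
Q = K_eq · A · (Δh/L) = 0.01515 × 1640 × (23.6/25.63) = 22.88 m³/day.

22.9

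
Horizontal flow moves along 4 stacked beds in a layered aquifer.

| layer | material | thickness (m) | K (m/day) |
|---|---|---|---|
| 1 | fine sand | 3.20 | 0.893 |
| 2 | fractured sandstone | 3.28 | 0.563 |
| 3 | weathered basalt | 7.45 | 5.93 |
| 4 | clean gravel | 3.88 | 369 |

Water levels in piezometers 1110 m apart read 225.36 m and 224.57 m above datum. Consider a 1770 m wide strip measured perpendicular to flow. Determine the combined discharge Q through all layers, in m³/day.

Flow is parallel to layering, so each bed carries its own Darcy discharge and the transmissivities add.
Σ(K_i·b_i) = 0.893×3.20 + 0.563×3.28 + 5.93×7.45 + 369×3.88 = 1481 m²/day.
Hydraulic gradient i = (225.36 − 224.57) / 1110 = 0.79 / 1110 = 0.0007117.
Q = Σ(K_i·b_i) · W · i = 1481 × 1770 × 0.0007117 = 1865 m³/day.

1870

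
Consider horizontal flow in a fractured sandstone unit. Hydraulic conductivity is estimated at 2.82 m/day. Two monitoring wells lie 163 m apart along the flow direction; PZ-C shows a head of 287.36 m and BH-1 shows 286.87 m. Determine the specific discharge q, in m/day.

Hydraulic gradient i = (287.36 − 286.87) / 163 = 0.49 / 163 = 0.003006.
Specific discharge q = K · i = 2.820 × 0.003006 = 0.008477 m/day.

0.00848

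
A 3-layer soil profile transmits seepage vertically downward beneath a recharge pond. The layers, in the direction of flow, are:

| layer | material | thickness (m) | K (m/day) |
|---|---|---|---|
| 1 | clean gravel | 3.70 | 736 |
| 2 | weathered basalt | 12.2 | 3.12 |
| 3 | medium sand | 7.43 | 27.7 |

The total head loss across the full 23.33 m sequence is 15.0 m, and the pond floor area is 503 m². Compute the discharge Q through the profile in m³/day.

1800

Flow is perpendicular to layering, so the layers act in series and the equivalent K is the thickness-weighted harmonic mean.
Total thickness L = 3.70 + 12.2 + 7.43 = 23.33 m.
Σ(b_i/K_i) = 3.70/736 + 12.2/3.12 + 7.43/27.7 = 4.184 d.
K_eq = L / Σ(b_i/K_i) = 23.33 / 4.184 = 5.577 m/day.
Q = K_eq · A · (Δh/L) = 5.577 × 503 × (15.0/23.33) = 1804 m³/day.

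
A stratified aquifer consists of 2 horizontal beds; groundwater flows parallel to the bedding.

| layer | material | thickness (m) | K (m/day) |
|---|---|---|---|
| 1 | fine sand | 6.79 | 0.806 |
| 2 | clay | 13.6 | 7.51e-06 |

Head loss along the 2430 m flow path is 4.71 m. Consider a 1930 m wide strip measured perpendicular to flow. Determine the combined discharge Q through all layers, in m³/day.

20.5

Flow is parallel to layering, so each bed carries its own Darcy discharge and the transmissivities add.
Σ(K_i·b_i) = 0.806×6.79 + 7.51e-06×13.6 = 5.473 m²/day.
Hydraulic gradient i = Δh / L = 4.71 / 2430 = 0.001938.
Q = Σ(K_i·b_i) · W · i = 5.473 × 1930 × 0.001938 = 20.47 m³/day.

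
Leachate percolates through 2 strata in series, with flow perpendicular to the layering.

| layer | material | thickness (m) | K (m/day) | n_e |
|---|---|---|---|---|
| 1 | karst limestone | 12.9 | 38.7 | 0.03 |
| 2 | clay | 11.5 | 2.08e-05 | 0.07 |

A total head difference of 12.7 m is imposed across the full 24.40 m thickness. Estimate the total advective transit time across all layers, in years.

With flow normal to the layers, continuity requires the same specific discharge q through every layer.
Σ(b_i/K_i) = 12.9/38.7 + 11.5/2.08e-05 = 5.529e+05 d.
q = Δh / Σ(b_i/K_i) = 12.7 / 5.529e+05 = 2.297e-05 m/day.
In each layer the seepage velocity is v_i = q/n_i, so the layer transit time is t_i = b_i·n_i / q:
  layer 1 (karst limestone): t_1 = 12.9 × 0.03 / 2.297e-05 = 16848 d
  layer 2 (clay): t_2 = 11.5 × 0.07 / 2.297e-05 = 35045 d
Total t = Σ t_i = 51893 days = 142.1 years.

142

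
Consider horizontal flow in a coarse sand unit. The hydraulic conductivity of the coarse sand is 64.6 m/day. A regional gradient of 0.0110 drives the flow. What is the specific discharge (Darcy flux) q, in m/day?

Hydraulic gradient i = 0.0110.
Specific discharge q = K · i = 64.60 × 0.01100 = 0.7106 m/day.

0.711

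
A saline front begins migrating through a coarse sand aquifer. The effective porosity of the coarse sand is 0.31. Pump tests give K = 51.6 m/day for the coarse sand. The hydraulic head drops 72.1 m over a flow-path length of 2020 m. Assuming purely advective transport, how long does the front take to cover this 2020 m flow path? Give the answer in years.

0.931

Hydraulic gradient i = Δh / L = 72.1 / 2020 = 0.03569.
Darcy flux q = K · i = 51.60 × 0.03569 = 1.842 m/day.
Seepage velocity v = q / n_e = 1.842 / 0.31 = 5.941 m/day.
Travel time t = L / v = 2020 / 5.941 = 340.0 days = 0.9309 years.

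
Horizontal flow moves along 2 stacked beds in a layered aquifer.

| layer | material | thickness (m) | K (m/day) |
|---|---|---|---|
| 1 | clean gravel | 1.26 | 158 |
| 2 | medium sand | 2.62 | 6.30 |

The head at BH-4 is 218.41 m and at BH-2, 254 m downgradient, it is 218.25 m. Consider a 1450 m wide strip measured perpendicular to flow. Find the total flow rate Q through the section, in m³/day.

197

Flow is parallel to layering, so each bed carries its own Darcy discharge and the transmissivities add.
Σ(K_i·b_i) = 158×1.26 + 6.30×2.62 = 215.6 m²/day.
Hydraulic gradient i = (218.41 − 218.25) / 254 = 0.16 / 254 = 0.0006299.
Q = Σ(K_i·b_i) · W · i = 215.6 × 1450 × 0.0006299 = 196.9 m³/day.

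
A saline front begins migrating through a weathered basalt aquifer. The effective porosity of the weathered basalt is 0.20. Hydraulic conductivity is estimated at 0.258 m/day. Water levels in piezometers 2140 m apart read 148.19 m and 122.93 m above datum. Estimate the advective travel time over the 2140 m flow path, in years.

385

Hydraulic gradient i = (148.19 − 122.93) / 2140 = 25.26 / 2140 = 0.01180.
Darcy flux q = K · i = 0.2580 × 0.01180 = 0.003045 m/day.
Seepage velocity v = q / n_e = 0.003045 / 0.20 = 0.01523 m/day.
Travel time t = L / v = 2140 / 0.01523 = 1.405e+05 days = 384.8 years.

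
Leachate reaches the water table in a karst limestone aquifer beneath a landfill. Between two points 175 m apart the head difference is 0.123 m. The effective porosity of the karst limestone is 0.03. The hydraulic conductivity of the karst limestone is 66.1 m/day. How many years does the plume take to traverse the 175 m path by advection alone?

0.309

Hydraulic gradient i = Δh / L = 0.123 / 175 = 0.0007029.
Darcy flux q = K · i = 66.10 × 0.0007029 = 0.04646 m/day.
Seepage velocity v = q / n_e = 0.04646 / 0.03 = 1.549 m/day.
Travel time t = L / v = 175 / 1.549 = 113.0 days = 0.3094 years.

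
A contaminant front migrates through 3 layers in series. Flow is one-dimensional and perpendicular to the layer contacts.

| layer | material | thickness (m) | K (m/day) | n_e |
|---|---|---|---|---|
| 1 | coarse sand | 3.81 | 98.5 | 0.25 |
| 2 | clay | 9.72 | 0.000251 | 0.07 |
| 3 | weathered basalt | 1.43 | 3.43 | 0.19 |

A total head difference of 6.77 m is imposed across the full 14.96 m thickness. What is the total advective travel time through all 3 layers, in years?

With flow normal to the layers, continuity requires the same specific discharge q through every layer.
Σ(b_i/K_i) = 3.81/98.5 + 9.72/0.000251 + 1.43/3.43 = 38726 d.
q = Δh / Σ(b_i/K_i) = 6.77 / 38726 = 0.0001748 m/day.
In each layer the seepage velocity is v_i = q/n_i, so the layer transit time is t_i = b_i·n_i / q:
  layer 1 (coarse sand): t_1 = 3.81 × 0.25 / 0.0001748 = 5448 d
  layer 2 (clay): t_2 = 9.72 × 0.07 / 0.0001748 = 3892 d
  layer 3 (weathered basalt): t_3 = 1.43 × 0.19 / 0.0001748 = 1554 d
Total t = Σ t_i = 10895 days = 29.83 years.

29.8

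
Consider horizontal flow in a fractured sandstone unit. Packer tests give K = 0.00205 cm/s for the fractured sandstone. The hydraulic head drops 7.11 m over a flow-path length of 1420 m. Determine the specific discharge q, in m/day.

0.00887

Convert K: 0.00205 cm/s × 864 = 1.771 m/day.
Hydraulic gradient i = Δh / L = 7.11 / 1420 = 0.005007.
Specific discharge q = K · i = 1.771 × 0.005007 = 0.008868 m/day.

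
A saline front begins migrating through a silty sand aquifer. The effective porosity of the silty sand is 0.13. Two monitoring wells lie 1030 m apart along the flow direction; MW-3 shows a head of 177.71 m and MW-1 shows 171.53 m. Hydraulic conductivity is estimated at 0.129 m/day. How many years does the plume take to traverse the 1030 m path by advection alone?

474

Hydraulic gradient i = (177.71 − 171.53) / 1030 = 6.18 / 1030 = 0.006000.
Darcy flux q = K · i = 0.1290 × 0.006000 = 0.0007740 m/day.
Seepage velocity v = q / n_e = 0.0007740 / 0.13 = 0.005954 m/day.
Travel time t = L / v = 1030 / 0.005954 = 1.730e+05 days = 473.6 years.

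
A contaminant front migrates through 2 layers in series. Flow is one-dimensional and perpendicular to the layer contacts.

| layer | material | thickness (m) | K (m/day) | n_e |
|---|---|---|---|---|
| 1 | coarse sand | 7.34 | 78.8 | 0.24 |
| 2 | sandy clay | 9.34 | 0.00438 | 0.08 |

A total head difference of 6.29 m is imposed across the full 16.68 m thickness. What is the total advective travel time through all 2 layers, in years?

2.33

With flow normal to the layers, continuity requires the same specific discharge q through every layer.
Σ(b_i/K_i) = 7.34/78.8 + 9.34/0.00438 = 2133 d.
q = Δh / Σ(b_i/K_i) = 6.29 / 2133 = 0.002950 m/day.
In each layer the seepage velocity is v_i = q/n_i, so the layer transit time is t_i = b_i·n_i / q:
  layer 1 (coarse sand): t_1 = 7.34 × 0.24 / 0.002950 = 597.2 d
  layer 2 (sandy clay): t_2 = 9.34 × 0.08 / 0.002950 = 253.3 d
Total t = Σ t_i = 850.6 days = 2.329 years.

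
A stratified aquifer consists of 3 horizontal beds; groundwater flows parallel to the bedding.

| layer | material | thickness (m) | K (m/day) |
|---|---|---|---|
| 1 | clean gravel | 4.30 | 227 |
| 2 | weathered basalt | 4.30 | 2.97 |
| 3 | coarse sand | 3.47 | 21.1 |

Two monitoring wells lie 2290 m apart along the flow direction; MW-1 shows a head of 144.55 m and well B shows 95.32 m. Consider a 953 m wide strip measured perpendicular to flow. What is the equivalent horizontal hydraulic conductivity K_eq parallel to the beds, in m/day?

Flow is parallel to layering, so each bed carries its own Darcy discharge and the transmissivities add.
Σ(K_i·b_i) = 227×4.30 + 2.97×4.30 + 21.1×3.47 = 1062 m²/day.
Total thickness b = 12.07 m, so K_eq = Σ(K_i·b_i)/b = 87.99 m/day.

88.0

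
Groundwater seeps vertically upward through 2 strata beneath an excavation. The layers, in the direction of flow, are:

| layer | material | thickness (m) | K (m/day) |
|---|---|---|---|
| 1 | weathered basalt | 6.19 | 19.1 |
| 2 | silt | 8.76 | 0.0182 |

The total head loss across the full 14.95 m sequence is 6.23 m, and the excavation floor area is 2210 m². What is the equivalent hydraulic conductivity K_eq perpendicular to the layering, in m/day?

Flow is perpendicular to layering, so the layers act in series and the equivalent K is the thickness-weighted harmonic mean.
Total thickness L = 6.19 + 8.76 = 14.95 m.
Σ(b_i/K_i) = 6.19/19.1 + 8.76/0.0182 = 481.6 d.
K_eq = L / Σ(b_i/K_i) = 14.95 / 481.6 = 0.03104 m/day.

0.0310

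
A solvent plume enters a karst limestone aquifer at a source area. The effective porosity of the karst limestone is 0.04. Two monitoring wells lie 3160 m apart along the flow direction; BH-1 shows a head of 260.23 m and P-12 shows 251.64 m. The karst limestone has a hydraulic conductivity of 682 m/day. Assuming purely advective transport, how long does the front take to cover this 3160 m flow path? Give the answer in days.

68.2

Hydraulic gradient i = (260.23 − 251.64) / 3160 = 8.59 / 3160 = 0.002718.
Darcy flux q = K · i = 682.0 × 0.002718 = 1.854 m/day.
Seepage velocity v = q / n_e = 1.854 / 0.04 = 46.35 m/day.
Travel time t = L / v = 3160 / 46.35 = 68.18 days.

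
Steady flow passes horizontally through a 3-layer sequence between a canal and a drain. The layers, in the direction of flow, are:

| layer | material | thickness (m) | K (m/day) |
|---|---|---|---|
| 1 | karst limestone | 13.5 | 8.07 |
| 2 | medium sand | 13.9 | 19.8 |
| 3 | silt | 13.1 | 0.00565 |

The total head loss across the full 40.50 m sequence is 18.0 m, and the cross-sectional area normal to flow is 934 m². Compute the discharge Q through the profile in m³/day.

Flow is perpendicular to layering, so the layers act in series and the equivalent K is the thickness-weighted harmonic mean.
Total thickness L = 13.5 + 13.9 + 13.1 = 40.50 m.
Σ(b_i/K_i) = 13.5/8.07 + 13.9/19.8 + 13.1/0.00565 = 2321 d.
K_eq = L / Σ(b_i/K_i) = 40.50 / 2321 = 0.01745 m/day.
Q = K_eq · A · (Δh/L) = 0.01745 × 934 × (18.0/40.50) = 7.244 m³/day.

7.24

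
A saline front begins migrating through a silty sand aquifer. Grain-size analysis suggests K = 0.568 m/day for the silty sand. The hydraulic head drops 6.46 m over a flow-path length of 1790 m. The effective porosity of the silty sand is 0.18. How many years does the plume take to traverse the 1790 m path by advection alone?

430

Hydraulic gradient i = Δh / L = 6.46 / 1790 = 0.003609.
Darcy flux q = K · i = 0.5680 × 0.003609 = 0.002050 m/day.
Seepage velocity v = q / n_e = 0.002050 / 0.18 = 0.01139 m/day.
Travel time t = L / v = 1790 / 0.01139 = 1.572e+05 days = 430.3 years.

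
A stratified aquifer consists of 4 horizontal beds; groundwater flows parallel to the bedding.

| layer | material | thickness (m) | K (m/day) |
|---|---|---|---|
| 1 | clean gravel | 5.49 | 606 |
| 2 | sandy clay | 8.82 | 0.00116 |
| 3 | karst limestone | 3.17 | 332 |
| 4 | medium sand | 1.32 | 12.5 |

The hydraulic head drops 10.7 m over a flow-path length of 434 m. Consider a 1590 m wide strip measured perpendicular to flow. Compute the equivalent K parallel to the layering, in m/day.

Flow is parallel to layering, so each bed carries its own Darcy discharge and the transmissivities add.
Σ(K_i·b_i) = 606×5.49 + 0.00116×8.82 + 332×3.17 + 12.5×1.32 = 4396 m²/day.
Total thickness b = 18.80 m, so K_eq = Σ(K_i·b_i)/b = 233.8 m/day.

234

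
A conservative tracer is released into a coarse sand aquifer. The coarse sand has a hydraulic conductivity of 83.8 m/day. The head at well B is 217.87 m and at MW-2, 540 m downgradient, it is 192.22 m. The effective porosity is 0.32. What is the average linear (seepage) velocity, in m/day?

12.4

Hydraulic gradient i = (217.87 − 192.22) / 540 = 25.65 / 540 = 0.04750.
Darcy flux q = K · i = 83.80 × 0.04750 = 3.980 m/day.
Seepage velocity v = q / n_e = 3.980 / 0.32 = 12.44 m/day.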